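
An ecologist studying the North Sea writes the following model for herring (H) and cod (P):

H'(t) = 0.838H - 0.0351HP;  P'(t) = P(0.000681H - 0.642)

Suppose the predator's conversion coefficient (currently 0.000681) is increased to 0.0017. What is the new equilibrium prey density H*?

H* ≈ 378

At the interior fixed point, setting dP/dt = 0 with P > 0 fixes H* = (predator death rate)/(HP coefficient) — independent of the other coefficients.
With the change, H* = 0.642/0.0017 = 378; it falls from 943.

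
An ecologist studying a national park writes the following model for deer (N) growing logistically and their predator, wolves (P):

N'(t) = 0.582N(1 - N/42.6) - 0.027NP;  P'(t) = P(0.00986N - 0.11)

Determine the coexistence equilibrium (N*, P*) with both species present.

From dP/dt = 0 with P > 0: 0.00986N* = 0.11, so N* = 11.2.
Substitute into dN/dt = 0: 0.582(1 - 11.2/42.6) = 0.027P*.
The bracket is 0.738, giving P* = 0.43/0.027 = 15.9.

N* ≈ 11.2, P* ≈ 15.9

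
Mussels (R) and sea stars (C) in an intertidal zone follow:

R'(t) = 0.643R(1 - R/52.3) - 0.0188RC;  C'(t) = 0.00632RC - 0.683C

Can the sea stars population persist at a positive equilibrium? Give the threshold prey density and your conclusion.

Threshold R = 108; K < 108, so no, the predator goes extinct.

The predator equation gives dC/dt > 0 only when R > 0.683/0.00632 = 108.
Without the predator, R → K = 52.3. Since 52.3 < 108, the predator cannot invade.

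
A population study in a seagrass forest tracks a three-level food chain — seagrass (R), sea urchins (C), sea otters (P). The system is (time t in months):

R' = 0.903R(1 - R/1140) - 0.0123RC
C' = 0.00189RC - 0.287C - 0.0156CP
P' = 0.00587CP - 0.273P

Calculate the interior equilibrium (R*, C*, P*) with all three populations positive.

From dP/dt = 0: 0.00587C* = 0.273, so C* = 46.5.
From dR/dt = 0: 0.903(1 - R*/1140) = 0.0123·46.5, giving R* = 1140·(1 - 0.633) = 418.
From dC/dt = 0: 0.00189·418 - 0.287 = 0.0156P*, so P* = 0.503/0.0156 = 32.2.

R* ≈ 418, C* ≈ 46.5, P* ≈ 32.2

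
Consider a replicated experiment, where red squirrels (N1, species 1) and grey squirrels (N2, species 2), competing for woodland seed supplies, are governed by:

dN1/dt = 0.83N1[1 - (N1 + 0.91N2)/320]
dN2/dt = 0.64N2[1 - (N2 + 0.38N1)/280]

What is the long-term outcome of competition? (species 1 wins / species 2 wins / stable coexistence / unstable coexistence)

Compare the nullcline intercepts: K1/α12 = 320/0.91 = 352 > K2 = 280; K2/α21 = 280/0.38 = 737 > K1 = 320.
Since both inequalities hold, each species can invade when rare, so the interior equilibrium is stable.

stable coexistence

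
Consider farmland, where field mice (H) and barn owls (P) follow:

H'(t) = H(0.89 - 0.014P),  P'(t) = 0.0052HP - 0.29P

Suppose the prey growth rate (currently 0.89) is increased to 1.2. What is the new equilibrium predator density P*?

P* ≈ 85.7

At the interior fixed point, setting dH/dt = 0 with H > 0 fixes P* = (prey growth rate)/(HP coefficient) — independent of the other coefficients.
With the change, P* = 1.2/0.014 = 85.7; it rises from 63.6.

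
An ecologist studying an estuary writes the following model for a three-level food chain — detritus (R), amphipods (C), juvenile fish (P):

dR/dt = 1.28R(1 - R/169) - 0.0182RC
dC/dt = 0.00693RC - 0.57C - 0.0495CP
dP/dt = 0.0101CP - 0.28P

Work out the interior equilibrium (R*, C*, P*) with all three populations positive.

R* ≈ 102, C* ≈ 27.7, P* ≈ 2.82

From dP/dt = 0: 0.0101C* = 0.28, so C* = 27.7.
From dR/dt = 0: 1.28(1 - R*/169) = 0.0182·27.7, giving R* = 169·(1 - 0.394) = 102.
From dC/dt = 0: 0.00693·102 - 0.57 = 0.0495P*, so P* = 0.14/0.0495 = 2.82.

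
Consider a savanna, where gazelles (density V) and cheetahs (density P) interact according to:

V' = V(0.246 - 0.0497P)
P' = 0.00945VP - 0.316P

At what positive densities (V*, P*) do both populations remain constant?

V* ≈ 33.4, P* ≈ 4.95

Set dP/dt = 0 with P > 0: 0.00945V - 0.316 = 0, so V* = 0.316/0.00945 = 33.4.
Set dV/dt = 0 with V > 0: 0.246 - 0.0497P = 0, so P* = 0.246/0.0497 = 4.95.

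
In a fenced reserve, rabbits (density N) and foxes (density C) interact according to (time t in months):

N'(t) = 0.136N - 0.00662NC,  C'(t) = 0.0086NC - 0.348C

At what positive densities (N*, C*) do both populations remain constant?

Set dC/dt = 0 with C > 0: 0.0086N - 0.348 = 0, so N* = 0.348/0.0086 = 40.5.
Set dN/dt = 0 with N > 0: 0.136 - 0.00662C = 0, so C* = 0.136/0.00662 = 20.5.

N* ≈ 40.5, C* ≈ 20.5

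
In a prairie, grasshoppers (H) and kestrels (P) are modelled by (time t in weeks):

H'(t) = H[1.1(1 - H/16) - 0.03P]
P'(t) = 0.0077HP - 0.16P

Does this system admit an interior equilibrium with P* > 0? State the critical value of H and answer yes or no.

The predator equation gives dP/dt > 0 only when H > 0.16/0.0077 = 20.8.
Without the predator, H → K = 16. Since 16 < 20.8, the predator cannot invade.

Threshold H = 20.8; K < 20.8, so no, the predator goes extinct.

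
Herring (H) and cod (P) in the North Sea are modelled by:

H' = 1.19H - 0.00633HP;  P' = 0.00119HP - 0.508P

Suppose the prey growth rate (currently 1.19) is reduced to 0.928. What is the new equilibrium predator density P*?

P* ≈ 147

At the interior fixed point, setting dH/dt = 0 with H > 0 fixes P* = (prey growth rate)/(HP coefficient) — independent of the other coefficients.
With the change, P* = 0.928/0.00633 = 147; it falls from 188.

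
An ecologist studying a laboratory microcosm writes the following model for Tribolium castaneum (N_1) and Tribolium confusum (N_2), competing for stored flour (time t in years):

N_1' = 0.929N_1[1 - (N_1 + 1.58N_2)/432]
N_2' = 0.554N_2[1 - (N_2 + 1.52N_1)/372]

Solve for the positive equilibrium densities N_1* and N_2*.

Setting both brackets to zero gives the nullclines N_1 + 1.58N_2 = 432 and 1.52N_1 + N_2 = 372.
Substituting N_2 = 372 - 1.52N_1 into the first: N_1(1 - 1.58·1.52) = 432 - 1.58·372.
So N_1* = -156/-1.4 = 111, and then N_2* = 372 - 1.52·111 = 203.

N_1* ≈ 111, N_2* ≈ 203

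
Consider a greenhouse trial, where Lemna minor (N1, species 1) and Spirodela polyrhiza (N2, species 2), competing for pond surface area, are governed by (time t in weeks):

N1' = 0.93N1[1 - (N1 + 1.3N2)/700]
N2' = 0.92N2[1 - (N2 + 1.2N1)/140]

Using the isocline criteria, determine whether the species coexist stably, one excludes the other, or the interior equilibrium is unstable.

species 1 excludes species 2

Compare the nullcline intercepts: K1/α12 = 700/1.3 = 538 > K2 = 140; K2/α21 = 140/1.2 = 117 < K1 = 700.
Since the inequalities point opposite ways, species 1 can invade but species 2 cannot.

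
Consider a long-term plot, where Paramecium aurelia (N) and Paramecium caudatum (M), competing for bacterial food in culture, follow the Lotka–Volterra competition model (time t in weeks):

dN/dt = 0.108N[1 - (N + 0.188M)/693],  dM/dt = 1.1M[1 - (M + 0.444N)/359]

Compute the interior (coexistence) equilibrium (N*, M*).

N* ≈ 682, M* ≈ 56

Setting both brackets to zero gives the nullclines N + 0.188M = 693 and 0.444N + M = 359.
Substituting M = 359 - 0.444N into the first: N(1 - 0.188·0.444) = 693 - 0.188·359.
So N* = 626/0.917 = 682, and then M* = 359 - 0.444·682 = 56.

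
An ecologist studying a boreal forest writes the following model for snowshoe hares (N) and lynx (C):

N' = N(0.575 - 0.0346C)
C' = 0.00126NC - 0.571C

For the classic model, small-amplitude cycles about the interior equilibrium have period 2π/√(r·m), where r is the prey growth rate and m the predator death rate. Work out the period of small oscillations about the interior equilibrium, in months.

T ≈ 11 months

Here r = 0.575 and m = 0.571, so r·m = 0.328.
ω = √0.328 = 0.573 per month, hence T = 2π/ω ≈ 11 months.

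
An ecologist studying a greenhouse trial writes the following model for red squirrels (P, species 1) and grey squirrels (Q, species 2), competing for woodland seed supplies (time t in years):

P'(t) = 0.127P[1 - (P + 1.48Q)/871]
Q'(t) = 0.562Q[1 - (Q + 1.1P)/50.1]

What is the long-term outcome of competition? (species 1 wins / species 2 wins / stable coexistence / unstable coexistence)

Compare the nullcline intercepts: K1/α12 = 871/1.48 = 589 > K2 = 50.1; K2/α21 = 50.1/1.1 = 45.5 < K1 = 871.
Since the inequalities point opposite ways, species 1 can invade but species 2 cannot.

species 1 excludes species 2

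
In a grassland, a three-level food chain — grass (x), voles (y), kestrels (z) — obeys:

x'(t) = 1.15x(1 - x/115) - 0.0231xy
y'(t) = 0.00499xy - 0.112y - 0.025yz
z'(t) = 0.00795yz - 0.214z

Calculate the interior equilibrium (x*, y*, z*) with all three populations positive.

From dz/dt = 0: 0.00795y* = 0.214, so y* = 26.9.
From dx/dt = 0: 1.15(1 - x*/115) = 0.0231·26.9, giving x* = 115·(1 - 0.541) = 52.8.
From dy/dt = 0: 0.00499·52.8 - 0.112 = 0.025z*, so z* = 0.152/0.025 = 6.06.

x* ≈ 52.8, y* ≈ 26.9, z* ≈ 6.06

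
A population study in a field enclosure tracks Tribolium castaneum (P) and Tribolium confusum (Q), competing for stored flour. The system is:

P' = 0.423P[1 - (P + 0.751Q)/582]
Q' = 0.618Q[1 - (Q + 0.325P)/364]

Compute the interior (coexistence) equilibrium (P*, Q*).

Setting both brackets to zero gives the nullclines P + 0.751Q = 582 and 0.325P + Q = 364.
Substituting Q = 364 - 0.325P into the first: P(1 - 0.751·0.325) = 582 - 0.751·364.
So P* = 309/0.756 = 408, and then Q* = 364 - 0.325·408 = 231.

P* ≈ 408, Q* ≈ 231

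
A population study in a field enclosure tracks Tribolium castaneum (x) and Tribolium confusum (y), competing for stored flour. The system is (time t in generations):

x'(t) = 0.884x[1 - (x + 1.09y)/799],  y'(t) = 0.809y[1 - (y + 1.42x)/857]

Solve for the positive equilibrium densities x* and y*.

Setting both brackets to zero gives the nullclines x + 1.09y = 799 and 1.42x + y = 857.
Substituting y = 857 - 1.42x into the first: x(1 - 1.09·1.42) = 799 - 1.09·857.
So x* = -135/-0.548 = 247, and then y* = 857 - 1.42·247 = 507.

x* ≈ 247, y* ≈ 507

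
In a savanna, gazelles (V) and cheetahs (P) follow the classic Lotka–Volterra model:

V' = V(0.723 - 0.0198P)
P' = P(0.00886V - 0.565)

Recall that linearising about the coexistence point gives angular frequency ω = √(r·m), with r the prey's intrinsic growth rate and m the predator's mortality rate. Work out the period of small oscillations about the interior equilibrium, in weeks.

Here r = 0.723 and m = 0.565, so r·m = 0.408.
ω = √0.408 = 0.639 per week, hence T = 2π/ω ≈ 9.83 weeks.

T ≈ 9.83 weeks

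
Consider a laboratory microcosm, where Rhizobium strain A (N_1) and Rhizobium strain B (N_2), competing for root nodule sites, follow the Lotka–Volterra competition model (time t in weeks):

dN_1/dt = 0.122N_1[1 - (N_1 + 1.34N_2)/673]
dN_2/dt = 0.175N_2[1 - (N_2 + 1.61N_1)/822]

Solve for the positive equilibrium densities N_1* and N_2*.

Setting both brackets to zero gives the nullclines N_1 + 1.34N_2 = 673 and 1.61N_1 + N_2 = 822.
Substituting N_2 = 822 - 1.61N_1 into the first: N_1(1 - 1.34·1.61) = 673 - 1.34·822.
So N_1* = -428/-1.16 = 370, and then N_2* = 822 - 1.61·370 = 226.

N_1* ≈ 370, N_2* ≈ 226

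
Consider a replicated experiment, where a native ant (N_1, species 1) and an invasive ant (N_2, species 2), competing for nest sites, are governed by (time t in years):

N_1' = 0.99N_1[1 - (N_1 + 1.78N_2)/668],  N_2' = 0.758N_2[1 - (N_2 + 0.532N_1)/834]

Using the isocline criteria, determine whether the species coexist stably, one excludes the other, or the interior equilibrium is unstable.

species 2 excludes species 1

Compare the nullcline intercepts: K1/α12 = 668/1.78 = 375 < K2 = 834; K2/α21 = 834/0.532 = 1570 > K1 = 668.
Since the inequalities point opposite ways, species 2 can invade but species 1 cannot.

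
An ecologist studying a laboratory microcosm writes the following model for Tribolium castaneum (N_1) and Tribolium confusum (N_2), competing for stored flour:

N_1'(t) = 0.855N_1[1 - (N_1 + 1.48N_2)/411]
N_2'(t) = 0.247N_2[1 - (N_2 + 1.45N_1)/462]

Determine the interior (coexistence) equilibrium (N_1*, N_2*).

Setting both brackets to zero gives the nullclines N_1 + 1.48N_2 = 411 and 1.45N_1 + N_2 = 462.
Substituting N_2 = 462 - 1.45N_1 into the first: N_1(1 - 1.48·1.45) = 411 - 1.48·462.
So N_1* = -273/-1.15 = 238, and then N_2* = 462 - 1.45·238 = 117.

N_1* ≈ 238, N_2* ≈ 117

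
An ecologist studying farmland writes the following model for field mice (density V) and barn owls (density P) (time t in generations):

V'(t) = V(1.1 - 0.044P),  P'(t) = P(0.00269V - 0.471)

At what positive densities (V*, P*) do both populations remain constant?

V* ≈ 175, P* ≈ 25

Set dP/dt = 0 with P > 0: 0.00269V - 0.471 = 0, so V* = 0.471/0.00269 = 175.
Set dV/dt = 0 with V > 0: 1.1 - 0.044P = 0, so P* = 1.1/0.044 = 25.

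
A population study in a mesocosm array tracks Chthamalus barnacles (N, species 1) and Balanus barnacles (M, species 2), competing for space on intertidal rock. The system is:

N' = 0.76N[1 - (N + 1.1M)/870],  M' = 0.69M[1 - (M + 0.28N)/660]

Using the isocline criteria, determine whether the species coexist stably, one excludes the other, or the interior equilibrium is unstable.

stable coexistence

Compare the nullcline intercepts: K1/α12 = 870/1.1 = 791 > K2 = 660; K2/α21 = 660/0.28 = 2360 > K1 = 870.
Since both inequalities hold, each species can invade when rare, so the interior equilibrium is stable.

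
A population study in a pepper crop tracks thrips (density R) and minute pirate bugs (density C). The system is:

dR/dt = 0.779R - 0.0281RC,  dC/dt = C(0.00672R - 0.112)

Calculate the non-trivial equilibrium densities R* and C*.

R* ≈ 16.7, C* ≈ 27.7

Set dC/dt = 0 with C > 0: 0.00672R - 0.112 = 0, so R* = 0.112/0.00672 = 16.7.
Set dR/dt = 0 with R > 0: 0.779 - 0.0281C = 0, so C* = 0.779/0.0281 = 27.7.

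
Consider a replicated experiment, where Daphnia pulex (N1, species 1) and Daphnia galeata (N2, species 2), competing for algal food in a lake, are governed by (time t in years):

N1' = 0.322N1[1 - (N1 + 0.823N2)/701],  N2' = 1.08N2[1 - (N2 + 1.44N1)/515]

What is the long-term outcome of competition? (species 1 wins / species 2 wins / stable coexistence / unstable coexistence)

Compare the nullcline intercepts: K1/α12 = 701/0.823 = 852 > K2 = 515; K2/α21 = 515/1.44 = 358 < K1 = 701.
Since the inequalities point opposite ways, species 1 can invade but species 2 cannot.

species 1 excludes species 2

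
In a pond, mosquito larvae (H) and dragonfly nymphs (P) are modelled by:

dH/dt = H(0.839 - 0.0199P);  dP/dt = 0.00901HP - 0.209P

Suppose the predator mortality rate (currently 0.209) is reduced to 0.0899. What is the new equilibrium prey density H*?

At the interior fixed point, setting dP/dt = 0 with P > 0 fixes H* = (predator death rate)/(HP coefficient) — independent of the other coefficients.
With the change, H* = 0.0899/0.00901 = 9.98; it falls from 23.2.

H* ≈ 9.98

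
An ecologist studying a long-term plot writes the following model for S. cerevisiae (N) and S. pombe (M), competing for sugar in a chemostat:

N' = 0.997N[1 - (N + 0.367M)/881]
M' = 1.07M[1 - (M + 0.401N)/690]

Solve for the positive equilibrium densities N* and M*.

Setting both brackets to zero gives the nullclines N + 0.367M = 881 and 0.401N + M = 690.
Substituting M = 690 - 0.401N into the first: N(1 - 0.367·0.401) = 881 - 0.367·690.
So N* = 628/0.853 = 736, and then M* = 690 - 0.401·736 = 395.

N* ≈ 736, M* ≈ 395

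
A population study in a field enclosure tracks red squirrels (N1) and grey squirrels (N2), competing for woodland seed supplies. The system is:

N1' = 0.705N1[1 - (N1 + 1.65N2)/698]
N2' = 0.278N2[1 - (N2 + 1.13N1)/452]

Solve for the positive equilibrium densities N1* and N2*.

N1* ≈ 55.3, N2* ≈ 390

Setting both brackets to zero gives the nullclines N1 + 1.65N2 = 698 and 1.13N1 + N2 = 452.
Substituting N2 = 452 - 1.13N1 into the first: N1(1 - 1.65·1.13) = 698 - 1.65·452.
So N1* = -47.8/-0.864 = 55.3, and then N2* = 452 - 1.13·55.3 = 390.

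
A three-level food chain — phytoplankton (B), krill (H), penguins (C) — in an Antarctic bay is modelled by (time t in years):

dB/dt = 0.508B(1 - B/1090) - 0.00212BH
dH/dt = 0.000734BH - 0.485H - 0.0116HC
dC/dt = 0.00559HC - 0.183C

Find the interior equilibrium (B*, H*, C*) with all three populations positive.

From dC/dt = 0: 0.00559H* = 0.183, so H* = 32.7.
From dB/dt = 0: 0.508(1 - B*/1090) = 0.00212·32.7, giving B* = 1090·(1 - 0.137) = 941.
From dH/dt = 0: 0.000734·941 - 0.485 = 0.0116C*, so C* = 0.206/0.0116 = 17.7.

B* ≈ 941, H* ≈ 32.7, C* ≈ 17.7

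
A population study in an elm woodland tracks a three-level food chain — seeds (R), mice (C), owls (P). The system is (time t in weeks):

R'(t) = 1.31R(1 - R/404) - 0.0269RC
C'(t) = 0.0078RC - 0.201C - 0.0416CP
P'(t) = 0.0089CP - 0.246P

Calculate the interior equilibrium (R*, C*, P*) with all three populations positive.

R* ≈ 175, C* ≈ 27.6, P* ≈ 27.9

From dP/dt = 0: 0.0089C* = 0.246, so C* = 27.6.
From dR/dt = 0: 1.31(1 - R*/404) = 0.0269·27.6, giving R* = 404·(1 - 0.568) = 175.
From dC/dt = 0: 0.0078·175 - 0.201 = 0.0416P*, so P* = 1.16/0.0416 = 27.9.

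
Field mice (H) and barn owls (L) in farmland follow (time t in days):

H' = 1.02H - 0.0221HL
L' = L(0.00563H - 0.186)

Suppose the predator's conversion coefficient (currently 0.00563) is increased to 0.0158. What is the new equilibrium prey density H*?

At the interior fixed point, setting dL/dt = 0 with L > 0 fixes H* = (predator death rate)/(HL coefficient) — independent of the other coefficients.
With the change, H* = 0.186/0.0158 = 11.8; it falls from 33.

H* ≈ 11.8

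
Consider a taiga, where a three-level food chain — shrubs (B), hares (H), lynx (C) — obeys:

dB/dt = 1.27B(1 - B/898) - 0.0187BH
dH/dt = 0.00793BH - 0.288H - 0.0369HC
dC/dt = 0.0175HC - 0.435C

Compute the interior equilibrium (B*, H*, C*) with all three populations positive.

From dC/dt = 0: 0.0175H* = 0.435, so H* = 24.9.
From dB/dt = 0: 1.27(1 - B*/898) = 0.0187·24.9, giving B* = 898·(1 - 0.366) = 569.
From dH/dt = 0: 0.00793·569 - 0.288 = 0.0369C*, so C* = 4.23/0.0369 = 115.

B* ≈ 569, H* ≈ 24.9, C* ≈ 115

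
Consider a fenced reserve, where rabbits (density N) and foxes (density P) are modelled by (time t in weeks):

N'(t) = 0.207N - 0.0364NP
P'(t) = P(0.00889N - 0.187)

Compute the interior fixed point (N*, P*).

N* ≈ 21, P* ≈ 5.69

Set dP/dt = 0 with P > 0: 0.00889N - 0.187 = 0, so N* = 0.187/0.00889 = 21.
Set dN/dt = 0 with N > 0: 0.207 - 0.0364P = 0, so P* = 0.207/0.0364 = 5.69.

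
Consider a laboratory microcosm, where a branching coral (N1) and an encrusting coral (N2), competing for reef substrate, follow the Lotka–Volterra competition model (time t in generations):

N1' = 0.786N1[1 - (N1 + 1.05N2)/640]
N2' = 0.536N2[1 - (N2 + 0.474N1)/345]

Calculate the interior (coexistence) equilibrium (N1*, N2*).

Setting both brackets to zero gives the nullclines N1 + 1.05N2 = 640 and 0.474N1 + N2 = 345.
Substituting N2 = 345 - 0.474N1 into the first: N1(1 - 1.05·0.474) = 640 - 1.05·345.
So N1* = 278/0.502 = 553, and then N2* = 345 - 0.474·553 = 82.9.

N1* ≈ 553, N2* ≈ 82.9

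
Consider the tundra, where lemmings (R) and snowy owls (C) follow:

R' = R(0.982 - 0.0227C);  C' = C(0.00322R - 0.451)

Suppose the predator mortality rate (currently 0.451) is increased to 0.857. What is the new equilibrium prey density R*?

R* ≈ 266

At the interior fixed point, setting dC/dt = 0 with C > 0 fixes R* = (predator death rate)/(RC coefficient) — independent of the other coefficients.
With the change, R* = 0.857/0.00322 = 266; it rises from 140.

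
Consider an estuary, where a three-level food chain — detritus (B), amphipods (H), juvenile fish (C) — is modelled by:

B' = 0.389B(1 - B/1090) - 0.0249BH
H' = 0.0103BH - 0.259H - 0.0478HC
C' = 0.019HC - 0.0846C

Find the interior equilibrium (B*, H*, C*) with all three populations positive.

B* ≈ 779, H* ≈ 4.45, C* ≈ 163

From dC/dt = 0: 0.019H* = 0.0846, so H* = 4.45.
From dB/dt = 0: 0.389(1 - B*/1090) = 0.0249·4.45, giving B* = 1090·(1 - 0.285) = 779.
From dH/dt = 0: 0.0103·779 - 0.259 = 0.0478C*, so C* = 7.77/0.0478 = 163.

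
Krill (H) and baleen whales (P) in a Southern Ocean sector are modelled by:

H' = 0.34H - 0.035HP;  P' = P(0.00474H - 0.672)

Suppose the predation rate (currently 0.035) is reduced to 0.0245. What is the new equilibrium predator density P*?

P* ≈ 13.9

At the interior fixed point, setting dH/dt = 0 with H > 0 fixes P* = (prey growth rate)/(HP coefficient) — independent of the other coefficients.
With the change, P* = 0.34/0.0245 = 13.9; it rises from 9.71.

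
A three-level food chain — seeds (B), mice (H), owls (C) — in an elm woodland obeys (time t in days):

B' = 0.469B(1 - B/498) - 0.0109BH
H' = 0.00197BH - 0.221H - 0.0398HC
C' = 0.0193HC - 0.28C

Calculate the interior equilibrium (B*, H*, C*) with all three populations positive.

B* ≈ 330, H* ≈ 14.5, C* ≈ 10.8

From dC/dt = 0: 0.0193H* = 0.28, so H* = 14.5.
From dB/dt = 0: 0.469(1 - B*/498) = 0.0109·14.5, giving B* = 498·(1 - 0.337) = 330.
From dH/dt = 0: 0.00197·330 - 0.221 = 0.0398C*, so C* = 0.429/0.0398 = 10.8.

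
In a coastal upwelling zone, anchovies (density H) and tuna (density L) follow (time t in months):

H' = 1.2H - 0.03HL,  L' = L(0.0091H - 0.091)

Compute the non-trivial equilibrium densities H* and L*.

Set dL/dt = 0 with L > 0: 0.0091H - 0.091 = 0, so H* = 0.091/0.0091 = 10.
Set dH/dt = 0 with H > 0: 1.2 - 0.03L = 0, so L* = 1.2/0.03 = 40.

H* ≈ 10, L* ≈ 40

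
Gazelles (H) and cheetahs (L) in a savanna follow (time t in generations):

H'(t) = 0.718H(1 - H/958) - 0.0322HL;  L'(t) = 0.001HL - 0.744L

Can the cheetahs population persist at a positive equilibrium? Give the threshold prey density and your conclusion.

Threshold H = 744; K > 744, so yes, the predator persists.

The predator equation gives dL/dt > 0 only when H > 0.744/0.001 = 744.
Without the predator, H → K = 958. Since 958 > 744, the predator can invade and persist.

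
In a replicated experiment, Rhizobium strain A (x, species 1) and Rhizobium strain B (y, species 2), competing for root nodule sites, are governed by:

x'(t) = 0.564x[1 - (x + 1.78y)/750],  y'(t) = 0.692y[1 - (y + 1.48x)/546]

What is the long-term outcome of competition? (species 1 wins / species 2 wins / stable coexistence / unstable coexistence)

unstable coexistence (outcome depends on initial conditions)

Compare the nullcline intercepts: K1/α12 = 750/1.78 = 421 < K2 = 546; K2/α21 = 546/1.48 = 369 < K1 = 750.
Since both are reversed, neither can invade when rare; the interior point is a saddle.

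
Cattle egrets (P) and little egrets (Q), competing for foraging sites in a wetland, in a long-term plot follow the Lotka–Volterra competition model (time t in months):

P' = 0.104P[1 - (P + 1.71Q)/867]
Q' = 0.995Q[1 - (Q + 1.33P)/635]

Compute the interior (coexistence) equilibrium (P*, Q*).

Setting both brackets to zero gives the nullclines P + 1.71Q = 867 and 1.33P + Q = 635.
Substituting Q = 635 - 1.33P into the first: P(1 - 1.71·1.33) = 867 - 1.71·635.
So P* = -219/-1.27 = 172, and then Q* = 635 - 1.33·172 = 407.

P* ≈ 172, Q* ≈ 407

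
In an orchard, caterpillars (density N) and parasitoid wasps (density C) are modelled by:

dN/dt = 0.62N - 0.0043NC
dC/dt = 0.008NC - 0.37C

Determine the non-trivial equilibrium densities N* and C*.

Set dC/dt = 0 with C > 0: 0.008N - 0.37 = 0, so N* = 0.37/0.008 = 46.2.
Set dN/dt = 0 with N > 0: 0.62 - 0.0043C = 0, so C* = 0.62/0.0043 = 144.

N* ≈ 46.2, C* ≈ 144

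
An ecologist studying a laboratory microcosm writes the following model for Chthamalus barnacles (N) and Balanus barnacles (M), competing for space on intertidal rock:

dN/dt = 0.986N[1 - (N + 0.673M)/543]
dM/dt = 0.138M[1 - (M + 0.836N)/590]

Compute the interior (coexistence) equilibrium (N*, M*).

N* ≈ 334, M* ≈ 311

Setting both brackets to zero gives the nullclines N + 0.673M = 543 and 0.836N + M = 590.
Substituting M = 590 - 0.836N into the first: N(1 - 0.673·0.836) = 543 - 0.673·590.
So N* = 146/0.437 = 334, and then M* = 590 - 0.836·334 = 311.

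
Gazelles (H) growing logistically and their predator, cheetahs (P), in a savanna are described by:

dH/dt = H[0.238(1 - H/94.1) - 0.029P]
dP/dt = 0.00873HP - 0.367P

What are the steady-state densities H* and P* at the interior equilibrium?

From dP/dt = 0 with P > 0: 0.00873H* = 0.367, so H* = 42.
Substitute into dH/dt = 0: 0.238(1 - 42/94.1) = 0.029P*.
The bracket is 0.553, giving P* = 0.132/0.029 = 4.54.

H* ≈ 42, P* ≈ 4.54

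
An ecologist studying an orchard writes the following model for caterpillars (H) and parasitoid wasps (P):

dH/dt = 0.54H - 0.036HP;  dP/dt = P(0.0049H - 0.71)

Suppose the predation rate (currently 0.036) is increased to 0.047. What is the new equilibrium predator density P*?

P* ≈ 11.5

At the interior fixed point, setting dH/dt = 0 with H > 0 fixes P* = (prey growth rate)/(HP coefficient) — independent of the other coefficients.
With the change, P* = 0.54/0.047 = 11.5; it falls from 15.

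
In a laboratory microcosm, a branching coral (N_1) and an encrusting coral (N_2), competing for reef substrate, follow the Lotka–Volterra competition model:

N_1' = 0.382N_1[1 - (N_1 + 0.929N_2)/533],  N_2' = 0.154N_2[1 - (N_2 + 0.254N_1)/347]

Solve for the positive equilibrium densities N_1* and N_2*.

Setting both brackets to zero gives the nullclines N_1 + 0.929N_2 = 533 and 0.254N_1 + N_2 = 347.
Substituting N_2 = 347 - 0.254N_1 into the first: N_1(1 - 0.929·0.254) = 533 - 0.929·347.
So N_1* = 211/0.764 = 276, and then N_2* = 347 - 0.254·276 = 277.

N_1* ≈ 276, N_2* ≈ 277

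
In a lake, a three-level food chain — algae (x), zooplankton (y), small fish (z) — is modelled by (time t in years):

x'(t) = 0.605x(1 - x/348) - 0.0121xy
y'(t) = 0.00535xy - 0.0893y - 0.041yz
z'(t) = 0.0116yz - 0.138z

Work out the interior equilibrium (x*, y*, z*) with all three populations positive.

x* ≈ 265, y* ≈ 11.9, z* ≈ 32.4

From dz/dt = 0: 0.0116y* = 0.138, so y* = 11.9.
From dx/dt = 0: 0.605(1 - x*/348) = 0.0121·11.9, giving x* = 348·(1 - 0.238) = 265.
From dy/dt = 0: 0.00535·265 - 0.0893 = 0.041z*, so z* = 1.33/0.041 = 32.4.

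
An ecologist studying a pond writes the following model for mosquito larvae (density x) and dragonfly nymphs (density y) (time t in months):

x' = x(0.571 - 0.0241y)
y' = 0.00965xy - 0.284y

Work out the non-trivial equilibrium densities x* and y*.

Set dy/dt = 0 with y > 0: 0.00965x - 0.284 = 0, so x* = 0.284/0.00965 = 29.4.
Set dx/dt = 0 with x > 0: 0.571 - 0.0241y = 0, so y* = 0.571/0.0241 = 23.7.

x* ≈ 29.4, y* ≈ 23.7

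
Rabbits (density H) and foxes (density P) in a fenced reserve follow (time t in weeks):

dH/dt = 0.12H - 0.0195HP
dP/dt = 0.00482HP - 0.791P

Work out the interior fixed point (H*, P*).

Set dP/dt = 0 with P > 0: 0.00482H - 0.791 = 0, so H* = 0.791/0.00482 = 164.
Set dH/dt = 0 with H > 0: 0.12 - 0.0195P = 0, so P* = 0.12/0.0195 = 6.15.

H* ≈ 164, P* ≈ 6.15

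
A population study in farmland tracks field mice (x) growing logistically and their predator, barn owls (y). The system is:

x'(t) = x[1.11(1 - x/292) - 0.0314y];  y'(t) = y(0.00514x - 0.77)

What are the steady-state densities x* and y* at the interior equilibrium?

From dy/dt = 0 with y > 0: 0.00514x* = 0.77, so x* = 150.
Substitute into dx/dt = 0: 1.11(1 - 150/292) = 0.0314y*.
The bracket is 0.487, giving y* = 0.541/0.0314 = 17.2.

x* ≈ 150, y* ≈ 17.2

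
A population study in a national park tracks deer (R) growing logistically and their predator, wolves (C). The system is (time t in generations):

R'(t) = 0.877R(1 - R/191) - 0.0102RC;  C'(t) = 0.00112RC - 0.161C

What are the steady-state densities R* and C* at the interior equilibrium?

R* ≈ 144, C* ≈ 21.3

From dC/dt = 0 with C > 0: 0.00112R* = 0.161, so R* = 144.
Substitute into dR/dt = 0: 0.877(1 - 144/191) = 0.0102C*.
The bracket is 0.247, giving C* = 0.217/0.0102 = 21.3.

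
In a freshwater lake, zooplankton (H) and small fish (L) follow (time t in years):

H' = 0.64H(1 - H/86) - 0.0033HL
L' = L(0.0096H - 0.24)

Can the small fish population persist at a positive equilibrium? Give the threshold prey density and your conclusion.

The predator equation gives dL/dt > 0 only when H > 0.24/0.0096 = 25.
Without the predator, H → K = 86. Since 86 > 25, the predator can invade and persist.

Threshold H = 25; K > 25, so yes, the predator persists.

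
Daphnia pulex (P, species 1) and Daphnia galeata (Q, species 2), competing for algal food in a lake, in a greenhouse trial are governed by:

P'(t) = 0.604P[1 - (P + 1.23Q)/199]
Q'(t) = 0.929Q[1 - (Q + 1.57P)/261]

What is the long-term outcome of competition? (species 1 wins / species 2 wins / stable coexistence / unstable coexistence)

Compare the nullcline intercepts: K1/α12 = 199/1.23 = 162 < K2 = 261; K2/α21 = 261/1.57 = 166 < K1 = 199.
Since both are reversed, neither can invade when rare; the interior point is a saddle.

unstable coexistence (outcome depends on initial conditions)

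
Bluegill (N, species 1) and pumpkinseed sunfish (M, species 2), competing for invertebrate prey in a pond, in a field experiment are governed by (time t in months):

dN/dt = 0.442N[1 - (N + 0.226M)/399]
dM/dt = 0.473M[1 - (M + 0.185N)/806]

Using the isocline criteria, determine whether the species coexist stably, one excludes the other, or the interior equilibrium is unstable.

Compare the nullcline intercepts: K1/α12 = 399/0.226 = 1770 > K2 = 806; K2/α21 = 806/0.185 = 4360 > K1 = 399.
Since both inequalities hold, each species can invade when rare, so the interior equilibrium is stable.

stable coexistence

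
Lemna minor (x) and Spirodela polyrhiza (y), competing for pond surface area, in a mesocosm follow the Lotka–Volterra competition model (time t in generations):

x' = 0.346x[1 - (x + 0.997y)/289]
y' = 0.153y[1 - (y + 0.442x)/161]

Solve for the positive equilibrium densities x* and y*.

x* ≈ 230, y* ≈ 59.5

Setting both brackets to zero gives the nullclines x + 0.997y = 289 and 0.442x + y = 161.
Substituting y = 161 - 0.442x into the first: x(1 - 0.997·0.442) = 289 - 0.997·161.
So x* = 128/0.559 = 230, and then y* = 161 - 0.442·230 = 59.5.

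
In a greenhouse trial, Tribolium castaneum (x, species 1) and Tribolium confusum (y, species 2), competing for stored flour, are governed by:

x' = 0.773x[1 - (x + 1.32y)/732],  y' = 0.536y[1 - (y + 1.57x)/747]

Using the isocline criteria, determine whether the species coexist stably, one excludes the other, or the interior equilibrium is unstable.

Compare the nullcline intercepts: K1/α12 = 732/1.32 = 555 < K2 = 747; K2/α21 = 747/1.57 = 476 < K1 = 732.
Since both are reversed, neither can invade when rare; the interior point is a saddle.

unstable coexistence (outcome depends on initial conditions)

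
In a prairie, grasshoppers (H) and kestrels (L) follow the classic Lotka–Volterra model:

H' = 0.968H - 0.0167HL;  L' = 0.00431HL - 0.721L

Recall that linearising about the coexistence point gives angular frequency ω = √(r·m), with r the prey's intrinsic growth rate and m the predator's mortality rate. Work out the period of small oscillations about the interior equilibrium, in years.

T ≈ 7.52 years

Here r = 0.968 and m = 0.721, so r·m = 0.698.
ω = √0.698 = 0.835 per year, hence T = 2π/ω ≈ 7.52 years.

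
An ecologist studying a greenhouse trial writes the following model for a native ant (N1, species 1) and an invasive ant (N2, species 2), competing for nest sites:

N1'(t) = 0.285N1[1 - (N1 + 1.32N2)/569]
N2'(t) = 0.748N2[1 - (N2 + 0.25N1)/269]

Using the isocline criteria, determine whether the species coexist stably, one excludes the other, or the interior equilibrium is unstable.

stable coexistence

Compare the nullcline intercepts: K1/α12 = 569/1.32 = 431 > K2 = 269; K2/α21 = 269/0.25 = 1080 > K1 = 569.
Since both inequalities hold, each species can invade when rare, so the interior equilibrium is stable.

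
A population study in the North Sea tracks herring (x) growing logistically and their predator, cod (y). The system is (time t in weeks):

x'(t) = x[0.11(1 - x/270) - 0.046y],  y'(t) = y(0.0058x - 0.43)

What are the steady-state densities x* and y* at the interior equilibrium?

x* ≈ 74.1, y* ≈ 1.73

From dy/dt = 0 with y > 0: 0.0058x* = 0.43, so x* = 74.1.
Substitute into dx/dt = 0: 0.11(1 - 74.1/270) = 0.046y*.
The bracket is 0.725, giving y* = 0.0798/0.046 = 1.73.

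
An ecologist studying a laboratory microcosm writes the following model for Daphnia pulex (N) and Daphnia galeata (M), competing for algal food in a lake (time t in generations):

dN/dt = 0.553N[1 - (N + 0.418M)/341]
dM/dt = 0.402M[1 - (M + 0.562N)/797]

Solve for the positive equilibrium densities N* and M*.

Setting both brackets to zero gives the nullclines N + 0.418M = 341 and 0.562N + M = 797.
Substituting M = 797 - 0.562N into the first: N(1 - 0.418·0.562) = 341 - 0.418·797.
So N* = 7.85/0.765 = 10.3, and then M* = 797 - 0.562·10.3 = 791.

N* ≈ 10.3, M* ≈ 791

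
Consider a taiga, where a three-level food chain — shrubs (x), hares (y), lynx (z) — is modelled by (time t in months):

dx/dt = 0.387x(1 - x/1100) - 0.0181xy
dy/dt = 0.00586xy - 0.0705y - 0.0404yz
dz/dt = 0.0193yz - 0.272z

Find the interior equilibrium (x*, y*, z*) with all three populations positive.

From dz/dt = 0: 0.0193y* = 0.272, so y* = 14.1.
From dx/dt = 0: 0.387(1 - x*/1100) = 0.0181·14.1, giving x* = 1100·(1 - 0.659) = 375.
From dy/dt = 0: 0.00586·375 - 0.0705 = 0.0404z*, so z* = 2.13/0.0404 = 52.6.

x* ≈ 375, y* ≈ 14.1, z* ≈ 52.6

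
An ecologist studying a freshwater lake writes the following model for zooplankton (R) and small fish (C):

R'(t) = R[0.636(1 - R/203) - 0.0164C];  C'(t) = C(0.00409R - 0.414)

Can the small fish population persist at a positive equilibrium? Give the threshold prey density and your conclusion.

The predator equation gives dC/dt > 0 only when R > 0.414/0.00409 = 101.
Without the predator, R → K = 203. Since 203 > 101, the predator can invade and persist.

Threshold R = 101; K > 101, so yes, the predator persists.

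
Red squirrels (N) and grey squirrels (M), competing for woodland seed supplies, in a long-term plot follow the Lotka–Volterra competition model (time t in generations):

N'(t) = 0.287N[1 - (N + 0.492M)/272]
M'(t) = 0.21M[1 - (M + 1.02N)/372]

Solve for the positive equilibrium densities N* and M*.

N* ≈ 179, M* ≈ 190

Setting both brackets to zero gives the nullclines N + 0.492M = 272 and 1.02N + M = 372.
Substituting M = 372 - 1.02N into the first: N(1 - 0.492·1.02) = 272 - 0.492·372.
So N* = 89/0.498 = 179, and then M* = 372 - 1.02·179 = 190.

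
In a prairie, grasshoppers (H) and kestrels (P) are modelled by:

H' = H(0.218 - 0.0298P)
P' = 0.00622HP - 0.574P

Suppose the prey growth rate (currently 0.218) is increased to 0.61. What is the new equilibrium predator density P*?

P* ≈ 20.5

At the interior fixed point, setting dH/dt = 0 with H > 0 fixes P* = (prey growth rate)/(HP coefficient) — independent of the other coefficients.
With the change, P* = 0.61/0.0298 = 20.5; it rises from 7.32.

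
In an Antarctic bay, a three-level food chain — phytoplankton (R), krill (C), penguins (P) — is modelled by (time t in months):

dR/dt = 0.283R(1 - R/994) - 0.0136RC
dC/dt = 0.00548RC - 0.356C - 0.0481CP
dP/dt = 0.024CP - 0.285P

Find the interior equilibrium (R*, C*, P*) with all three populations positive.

R* ≈ 427, C* ≈ 11.9, P* ≈ 41.2

From dP/dt = 0: 0.024C* = 0.285, so C* = 11.9.
From dR/dt = 0: 0.283(1 - R*/994) = 0.0136·11.9, giving R* = 994·(1 - 0.571) = 427.
From dC/dt = 0: 0.00548·427 - 0.356 = 0.0481P*, so P* = 1.98/0.0481 = 41.2.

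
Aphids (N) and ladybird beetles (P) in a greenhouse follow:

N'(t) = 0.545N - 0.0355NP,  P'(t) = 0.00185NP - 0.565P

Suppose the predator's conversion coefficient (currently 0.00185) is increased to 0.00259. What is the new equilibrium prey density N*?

At the interior fixed point, setting dP/dt = 0 with P > 0 fixes N* = (predator death rate)/(NP coefficient) — independent of the other coefficients.
With the change, N* = 0.565/0.00259 = 218; it falls from 305.

N* ≈ 218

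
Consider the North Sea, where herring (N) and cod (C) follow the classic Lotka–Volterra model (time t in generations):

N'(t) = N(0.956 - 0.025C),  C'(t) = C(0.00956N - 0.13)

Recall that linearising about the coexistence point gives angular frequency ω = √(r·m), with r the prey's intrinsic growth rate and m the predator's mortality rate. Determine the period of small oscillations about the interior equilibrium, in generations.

Here r = 0.956 and m = 0.13, so r·m = 0.124.
ω = √0.124 = 0.353 per generation, hence T = 2π/ω ≈ 17.8 generations.

T ≈ 17.8 generations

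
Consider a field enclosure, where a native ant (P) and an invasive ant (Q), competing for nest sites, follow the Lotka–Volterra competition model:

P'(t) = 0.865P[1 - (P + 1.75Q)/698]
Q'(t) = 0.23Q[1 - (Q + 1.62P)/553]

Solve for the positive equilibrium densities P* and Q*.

Setting both brackets to zero gives the nullclines P + 1.75Q = 698 and 1.62P + Q = 553.
Substituting Q = 553 - 1.62P into the first: P(1 - 1.75·1.62) = 698 - 1.75·553.
So P* = -270/-1.83 = 147, and then Q* = 553 - 1.62·147 = 315.

P* ≈ 147, Q* ≈ 315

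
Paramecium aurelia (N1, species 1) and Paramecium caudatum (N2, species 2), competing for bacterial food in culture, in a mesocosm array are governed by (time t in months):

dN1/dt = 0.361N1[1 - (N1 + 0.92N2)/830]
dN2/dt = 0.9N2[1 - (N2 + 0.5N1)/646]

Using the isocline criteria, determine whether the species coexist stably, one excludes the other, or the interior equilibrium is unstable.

Compare the nullcline intercepts: K1/α12 = 830/0.92 = 902 > K2 = 646; K2/α21 = 646/0.5 = 1290 > K1 = 830.
Since both inequalities hold, each species can invade when rare, so the interior equilibrium is stable.

stable coexistence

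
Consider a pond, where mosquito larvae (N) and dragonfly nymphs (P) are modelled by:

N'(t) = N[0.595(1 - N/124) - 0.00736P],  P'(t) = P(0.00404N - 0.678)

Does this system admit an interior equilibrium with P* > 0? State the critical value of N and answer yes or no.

The predator equation gives dP/dt > 0 only when N > 0.678/0.00404 = 168.
Without the predator, N → K = 124. Since 124 < 168, the predator cannot invade.

Threshold N = 168; K < 168, so no, the predator goes extinct.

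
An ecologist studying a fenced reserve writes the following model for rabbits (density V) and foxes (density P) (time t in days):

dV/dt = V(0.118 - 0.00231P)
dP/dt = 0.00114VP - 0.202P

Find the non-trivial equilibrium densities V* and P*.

V* ≈ 177, P* ≈ 51.1

Set dP/dt = 0 with P > 0: 0.00114V - 0.202 = 0, so V* = 0.202/0.00114 = 177.
Set dV/dt = 0 with V > 0: 0.118 - 0.00231P = 0, so P* = 0.118/0.00231 = 51.1.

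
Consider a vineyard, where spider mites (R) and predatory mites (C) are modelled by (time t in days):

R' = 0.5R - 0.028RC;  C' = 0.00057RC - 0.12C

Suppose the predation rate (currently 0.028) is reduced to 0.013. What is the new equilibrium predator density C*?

C* ≈ 38.5

At the interior fixed point, setting dR/dt = 0 with R > 0 fixes C* = (prey growth rate)/(RC coefficient) — independent of the other coefficients.
With the change, C* = 0.5/0.013 = 38.5; it rises from 17.9.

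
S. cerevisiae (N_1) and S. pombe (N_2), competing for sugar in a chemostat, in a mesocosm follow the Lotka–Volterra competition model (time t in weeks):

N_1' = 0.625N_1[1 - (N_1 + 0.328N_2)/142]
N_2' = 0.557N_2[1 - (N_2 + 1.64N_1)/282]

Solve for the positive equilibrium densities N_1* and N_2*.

Setting both brackets to zero gives the nullclines N_1 + 0.328N_2 = 142 and 1.64N_1 + N_2 = 282.
Substituting N_2 = 282 - 1.64N_1 into the first: N_1(1 - 0.328·1.64) = 142 - 0.328·282.
So N_1* = 49.5/0.462 = 107, and then N_2* = 282 - 1.64·107 = 106.

N_1* ≈ 107, N_2* ≈ 106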